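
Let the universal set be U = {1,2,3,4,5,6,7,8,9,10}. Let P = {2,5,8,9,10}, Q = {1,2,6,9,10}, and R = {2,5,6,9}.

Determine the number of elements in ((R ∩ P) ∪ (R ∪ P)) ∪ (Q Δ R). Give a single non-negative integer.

R ∩ P = {2,5,9}
R ∪ P = {2,5,6,8,9,10}
(R ∩ P) ∪ (R ∪ P) = {2,5,6,8,9,10}
Q Δ R = {1,5,10}
((R ∩ P) ∪ (R ∪ P)) ∪ (Q Δ R) = {1,2,5,6,8,9,10}
|((R ∩ P) ∪ (R ∪ P)) ∪ (Q Δ R)| = 7

7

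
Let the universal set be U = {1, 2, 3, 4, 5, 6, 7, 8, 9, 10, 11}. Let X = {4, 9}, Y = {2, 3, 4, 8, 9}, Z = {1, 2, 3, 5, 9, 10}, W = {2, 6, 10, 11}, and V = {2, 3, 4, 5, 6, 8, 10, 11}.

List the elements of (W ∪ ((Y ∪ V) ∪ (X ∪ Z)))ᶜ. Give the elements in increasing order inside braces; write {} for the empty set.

{7}

Y ∪ V = {2, 3, 4, 5, 6, 8, 9, 10, 11}
X ∪ Z = {1, 2, 3, 4, 5, 9, 10}
(Y ∪ V) ∪ (X ∪ Z) = {1, 2, 3, 4, 5, 6, 8, 9, 10, 11}
W ∪ ((Y ∪ V) ∪ (X ∪ Z)) = {1, 2, 3, 4, 5, 6, 8, 9, 10, 11}
(W ∪ ((Y ∪ V) ∪ (X ∪ Z)))ᶜ = {7}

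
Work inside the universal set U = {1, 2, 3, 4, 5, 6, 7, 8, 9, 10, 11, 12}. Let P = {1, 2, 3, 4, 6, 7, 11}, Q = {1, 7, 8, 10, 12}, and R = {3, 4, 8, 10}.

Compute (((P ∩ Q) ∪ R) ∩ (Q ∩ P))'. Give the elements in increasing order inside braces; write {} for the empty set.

P ∩ Q = {1, 7}
(P ∩ Q) ∪ R = {1, 3, 4, 7, 8, 10}
Q ∩ P = {1, 7}
((P ∩ Q) ∪ R) ∩ (Q ∩ P) = {1, 7}
(((P ∩ Q) ∪ R) ∩ (Q ∩ P))' = {2, 3, 4, 5, 6, 8, 9, 10, 11, 12}

{2, 3, 4, 5, 6, 8, 9, 10, 11, 12}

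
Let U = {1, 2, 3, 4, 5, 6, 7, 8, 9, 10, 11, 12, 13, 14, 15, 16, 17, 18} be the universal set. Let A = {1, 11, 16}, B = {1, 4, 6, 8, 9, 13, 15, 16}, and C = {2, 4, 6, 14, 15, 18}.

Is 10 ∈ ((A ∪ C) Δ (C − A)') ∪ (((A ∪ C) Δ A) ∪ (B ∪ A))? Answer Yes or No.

10 ∉ A and 10 ∉ C, so 10 ∉ A ∪ C
10 ∉ C and 10 ∉ A, so 10 ∉ C − A
10 ∈ (C − A)' since 10 ∉ (C − A)
10 ∉ (A ∪ C) and 10 ∈ (C − A)', so 10 ∈ (A ∪ C) Δ (C − A)'
10 ∉ A and 10 ∉ C, so 10 ∉ A ∪ C
10 ∉ (A ∪ C) and 10 ∉ A, so 10 ∉ (A ∪ C) Δ A
10 ∉ B and 10 ∉ A, so 10 ∉ B ∪ A
10 ∉ ((A ∪ C) Δ A) and 10 ∉ (B ∪ A), so 10 ∉ ((A ∪ C) Δ A) ∪ (B ∪ A)
10 ∈ ((A ∪ C) Δ (C − A)') and 10 ∉ (((A ∪ C) Δ A) ∪ (B ∪ A)), so 10 ∈ ((A ∪ C) Δ (C − A)') ∪ (((A ∪ C) Δ A) ∪ (B ∪ A))

Yes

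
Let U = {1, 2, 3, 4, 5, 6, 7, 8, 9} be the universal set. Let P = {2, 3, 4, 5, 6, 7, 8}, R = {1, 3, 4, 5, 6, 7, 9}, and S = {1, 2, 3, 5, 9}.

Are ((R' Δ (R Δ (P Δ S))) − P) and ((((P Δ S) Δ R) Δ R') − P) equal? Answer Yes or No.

Yes

R' = {2, 8}
P Δ S = {1, 4, 6, 7, 8, 9}
R Δ (P Δ S) = {3, 5, 8}
R' Δ (R Δ (P Δ S)) = {2, 3, 5}
(R' Δ (R Δ (P Δ S))) − P = {}
(P Δ S) Δ R = {3, 5, 8}
((P Δ S) Δ R) Δ R' = {2, 3, 5}
(((P Δ S) Δ R) Δ R') − P = {}
Both equal {}, so (R' Δ (R Δ (P Δ S))) − P = (((P Δ S) Δ R) Δ R') − P.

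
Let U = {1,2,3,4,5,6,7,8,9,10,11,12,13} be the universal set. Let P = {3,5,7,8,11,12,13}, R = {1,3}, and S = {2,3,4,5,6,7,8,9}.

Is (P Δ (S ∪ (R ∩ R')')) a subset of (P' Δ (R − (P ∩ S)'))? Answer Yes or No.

R' = {2,4,5,6,7,8,9,10,11,12,13}
R ∩ R' = {}
(R ∩ R')' = {1,2,3,4,5,6,7,8,9,10,11,12,13}
S ∪ (R ∩ R')' = {1,2,3,4,5,6,7,8,9,10,11,12,13}
P Δ (S ∪ (R ∩ R')') = {1,2,4,6,9,10}
P' = {1,2,4,6,9,10}
P ∩ S = {3,5,7,8}
(P ∩ S)' = {1,2,4,6,9,10,11,12,13}
R − (P ∩ S)' = {3}
P' Δ (R − (P ∩ S)') = {1,2,3,4,6,9,10}
Every element of {1,2,4,6,9,10} is in {1,2,3,4,6,9,10}, so P Δ (S ∪ (R ∩ R')') ⊆ P' Δ (R − (P ∩ S)').

Yes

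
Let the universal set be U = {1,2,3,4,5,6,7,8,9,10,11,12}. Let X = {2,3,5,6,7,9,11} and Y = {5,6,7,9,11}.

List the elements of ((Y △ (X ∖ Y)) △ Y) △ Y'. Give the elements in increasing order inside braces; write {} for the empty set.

X ∖ Y = {2,3}
Y △ (X ∖ Y) = {2,3,5,6,7,9,11}
(Y △ (X ∖ Y)) △ Y = {2,3}
Y' = {1,2,3,4,8,10,12}
((Y △ (X ∖ Y)) △ Y) △ Y' = {1,4,8,10,12}

{1,4,8,10,12}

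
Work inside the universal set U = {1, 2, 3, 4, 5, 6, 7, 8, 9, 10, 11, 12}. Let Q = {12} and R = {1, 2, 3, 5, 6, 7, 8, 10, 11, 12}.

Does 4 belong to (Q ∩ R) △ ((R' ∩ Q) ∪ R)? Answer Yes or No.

No

4 ∉ Q and 4 ∉ R, so 4 ∉ Q ∩ R
4 ∉ R, so 4 ∈ R'
4 ∈ R' and 4 ∉ Q, so 4 ∉ R' ∩ Q
4 ∉ (R' ∩ Q) and 4 ∉ R, so 4 ∉ (R' ∩ Q) ∪ R
4 ∉ (Q ∩ R) and 4 ∉ ((R' ∩ Q) ∪ R), so 4 ∉ (Q ∩ R) △ ((R' ∩ Q) ∪ R)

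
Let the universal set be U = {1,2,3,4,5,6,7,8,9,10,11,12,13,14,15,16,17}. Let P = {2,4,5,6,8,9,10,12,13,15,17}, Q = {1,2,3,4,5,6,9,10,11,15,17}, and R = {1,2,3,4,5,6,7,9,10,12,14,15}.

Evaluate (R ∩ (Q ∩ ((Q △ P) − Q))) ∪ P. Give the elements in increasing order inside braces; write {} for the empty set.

{2,4,5,6,8,9,10,12,13,15,17}

Q △ P = {1,3,8,11,12,13}
(Q △ P) − Q = {8,12,13}
Q ∩ ((Q △ P) − Q) = {}
R ∩ (Q ∩ ((Q △ P) − Q)) = {}
(R ∩ (Q ∩ ((Q △ P) − Q))) ∪ P = {2,4,5,6,8,9,10,12,13,15,17}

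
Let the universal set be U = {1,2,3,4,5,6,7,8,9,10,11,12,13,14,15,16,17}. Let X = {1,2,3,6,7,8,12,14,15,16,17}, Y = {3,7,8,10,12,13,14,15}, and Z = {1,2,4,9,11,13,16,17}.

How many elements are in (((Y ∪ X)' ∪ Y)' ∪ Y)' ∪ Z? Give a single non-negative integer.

9

Y ∪ X = {1,2,3,6,7,8,10,12,13,14,15,16,17}
(Y ∪ X)' = {4,5,9,11}
(Y ∪ X)' ∪ Y = {3,4,5,7,8,9,10,11,12,13,14,15}
((Y ∪ X)' ∪ Y)' = {1,2,6,16,17}
((Y ∪ X)' ∪ Y)' ∪ Y = {1,2,3,6,7,8,10,12,13,14,15,16,17}
(((Y ∪ X)' ∪ Y)' ∪ Y)' = {4,5,9,11}
(((Y ∪ X)' ∪ Y)' ∪ Y)' ∪ Z = {1,2,4,5,9,11,13,16,17}
|(((Y ∪ X)' ∪ Y)' ∪ Y)' ∪ Z| = 9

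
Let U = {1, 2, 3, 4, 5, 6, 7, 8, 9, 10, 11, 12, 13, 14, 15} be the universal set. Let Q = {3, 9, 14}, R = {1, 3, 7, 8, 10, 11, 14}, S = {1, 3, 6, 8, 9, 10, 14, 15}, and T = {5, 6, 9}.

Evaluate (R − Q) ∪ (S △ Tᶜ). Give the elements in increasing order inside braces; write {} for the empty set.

R − Q = {1, 7, 8, 10, 11}
Tᶜ = {1, 2, 3, 4, 7, 8, 10, 11, 12, 13, 14, 15}
S △ Tᶜ = {2, 4, 6, 7, 9, 11, 12, 13}
(R − Q) ∪ (S △ Tᶜ) = {1, 2, 4, 6, 7, 8, 9, 10, 11, 12, 13}

{1, 2, 4, 6, 7, 8, 9, 10, 11, 12, 13}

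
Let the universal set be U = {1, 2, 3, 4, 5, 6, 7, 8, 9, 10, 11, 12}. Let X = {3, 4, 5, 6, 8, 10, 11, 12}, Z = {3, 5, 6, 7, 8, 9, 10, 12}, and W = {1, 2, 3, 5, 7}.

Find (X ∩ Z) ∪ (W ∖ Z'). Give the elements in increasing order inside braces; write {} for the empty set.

X ∩ Z = {3, 5, 6, 8, 10, 12}
Z' = {1, 2, 4, 11}
W ∖ Z' = {3, 5, 7}
(X ∩ Z) ∪ (W ∖ Z') = {3, 5, 6, 7, 8, 10, 12}

{3, 5, 6, 7, 8, 10, 12}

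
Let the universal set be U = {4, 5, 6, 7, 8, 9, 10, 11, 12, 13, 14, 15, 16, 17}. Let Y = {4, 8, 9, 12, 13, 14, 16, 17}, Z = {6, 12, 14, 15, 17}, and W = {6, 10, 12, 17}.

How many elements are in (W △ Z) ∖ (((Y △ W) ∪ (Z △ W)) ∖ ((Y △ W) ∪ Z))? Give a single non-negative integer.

3

W △ Z = {10, 14, 15}
Y △ W = {4, 6, 8, 9, 10, 13, 14, 16}
Z △ W = {10, 14, 15}
(Y △ W) ∪ (Z △ W) = {4, 6, 8, 9, 10, 13, 14, 15, 16}
(Y △ W) ∪ Z = {4, 6, 8, 9, 10, 12, 13, 14, 15, 16, 17}
((Y △ W) ∪ (Z △ W)) ∖ ((Y △ W) ∪ Z) = {}
(W △ Z) ∖ (((Y △ W) ∪ (Z △ W)) ∖ ((Y △ W) ∪ Z)) = {10, 14, 15}
|(W △ Z) ∖ (((Y △ W) ∪ (Z △ W)) ∖ ((Y △ W) ∪ Z))| = 3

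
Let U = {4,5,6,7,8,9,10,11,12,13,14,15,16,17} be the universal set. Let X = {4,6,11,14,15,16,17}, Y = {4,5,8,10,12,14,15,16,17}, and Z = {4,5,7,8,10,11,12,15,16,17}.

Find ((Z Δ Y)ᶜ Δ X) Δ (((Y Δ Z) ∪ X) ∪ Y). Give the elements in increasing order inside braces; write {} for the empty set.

{4,6,7,9,13,15,16,17}

Z Δ Y = {7,11,14}
(Z Δ Y)ᶜ = {4,5,6,8,9,10,12,13,15,16,17}
(Z Δ Y)ᶜ Δ X = {5,8,9,10,11,12,13,14}
Y Δ Z = {7,11,14}
(Y Δ Z) ∪ X = {4,6,7,11,14,15,16,17}
((Y Δ Z) ∪ X) ∪ Y = {4,5,6,7,8,10,11,12,14,15,16,17}
((Z Δ Y)ᶜ Δ X) Δ (((Y Δ Z) ∪ X) ∪ Y) = {4,6,7,9,13,15,16,17}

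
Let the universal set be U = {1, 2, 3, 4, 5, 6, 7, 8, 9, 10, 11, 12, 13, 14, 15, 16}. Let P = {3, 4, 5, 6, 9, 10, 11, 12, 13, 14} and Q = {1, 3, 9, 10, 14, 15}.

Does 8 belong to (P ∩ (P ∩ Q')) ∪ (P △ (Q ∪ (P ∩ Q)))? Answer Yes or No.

No

8 ∉ Q, so 8 ∈ Q'
8 ∉ P and 8 ∈ Q', so 8 ∉ P ∩ Q'
8 ∉ P and 8 ∉ (P ∩ Q'), so 8 ∉ P ∩ (P ∩ Q')
8 ∉ P and 8 ∉ Q, so 8 ∉ P ∩ Q
8 ∉ Q and 8 ∉ (P ∩ Q), so 8 ∉ Q ∪ (P ∩ Q)
8 ∉ P and 8 ∉ (Q ∪ (P ∩ Q)), so 8 ∉ P △ (Q ∪ (P ∩ Q))
8 ∉ (P ∩ (P ∩ Q')) and 8 ∉ (P △ (Q ∪ (P ∩ Q))), so 8 ∉ (P ∩ (P ∩ Q')) ∪ (P △ (Q ∪ (P ∩ Q)))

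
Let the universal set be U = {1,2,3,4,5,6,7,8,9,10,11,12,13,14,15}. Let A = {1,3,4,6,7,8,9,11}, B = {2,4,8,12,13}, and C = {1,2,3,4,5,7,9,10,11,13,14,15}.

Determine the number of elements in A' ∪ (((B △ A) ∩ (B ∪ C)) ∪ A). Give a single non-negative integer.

15

A' = {2,5,10,12,13,14,15}
B △ A = {1,2,3,6,7,9,11,12,13}
B ∪ C = {1,2,3,4,5,7,8,9,10,11,12,13,14,15}
(B △ A) ∩ (B ∪ C) = {1,2,3,7,9,11,12,13}
((B △ A) ∩ (B ∪ C)) ∪ A = {1,2,3,4,6,7,8,9,11,12,13}
A' ∪ (((B △ A) ∩ (B ∪ C)) ∪ A) = {1,2,3,4,5,6,7,8,9,10,11,12,13,14,15}
|A' ∪ (((B △ A) ∩ (B ∪ C)) ∪ A)| = 15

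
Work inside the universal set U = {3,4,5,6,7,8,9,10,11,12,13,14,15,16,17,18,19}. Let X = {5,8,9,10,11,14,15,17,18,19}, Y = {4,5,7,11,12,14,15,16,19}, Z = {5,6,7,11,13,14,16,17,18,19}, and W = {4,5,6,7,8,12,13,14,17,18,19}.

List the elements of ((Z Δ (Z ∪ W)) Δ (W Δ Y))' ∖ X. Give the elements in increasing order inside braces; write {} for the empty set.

{3,7}

Z ∪ W = {4,5,6,7,8,11,12,13,14,16,17,18,19}
Z Δ (Z ∪ W) = {4,8,12}
W Δ Y = {6,8,11,13,15,16,17,18}
(Z Δ (Z ∪ W)) Δ (W Δ Y) = {4,6,11,12,13,15,16,17,18}
((Z Δ (Z ∪ W)) Δ (W Δ Y))' = {3,5,7,8,9,10,14,19}
((Z Δ (Z ∪ W)) Δ (W Δ Y))' ∖ X = {3,7}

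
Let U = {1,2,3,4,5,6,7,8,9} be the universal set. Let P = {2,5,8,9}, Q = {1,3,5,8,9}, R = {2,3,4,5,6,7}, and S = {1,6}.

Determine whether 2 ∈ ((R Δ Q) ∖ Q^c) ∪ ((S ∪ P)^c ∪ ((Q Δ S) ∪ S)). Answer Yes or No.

No

2 ∈ R and 2 ∉ Q, so 2 ∈ R Δ Q
2 ∉ Q, so 2 ∈ Q^c
2 ∈ (R Δ Q) and 2 ∈ Q^c, so 2 ∉ (R Δ Q) ∖ Q^c
2 ∉ S and 2 ∈ P, so 2 ∈ S ∪ P
2 ∉ (S ∪ P)^c since 2 ∈ (S ∪ P)
2 ∉ Q and 2 ∉ S, so 2 ∉ Q Δ S
2 ∉ (Q Δ S) and 2 ∉ S, so 2 ∉ (Q Δ S) ∪ S
2 ∉ (S ∪ P)^c and 2 ∉ ((Q Δ S) ∪ S), so 2 ∉ (S ∪ P)^c ∪ ((Q Δ S) ∪ S)
2 ∉ ((R Δ Q) ∖ Q^c) and 2 ∉ ((S ∪ P)^c ∪ ((Q Δ S) ∪ S)), so 2 ∉ ((R Δ Q) ∖ Q^c) ∪ ((S ∪ P)^c ∪ ((Q Δ S) ∪ S))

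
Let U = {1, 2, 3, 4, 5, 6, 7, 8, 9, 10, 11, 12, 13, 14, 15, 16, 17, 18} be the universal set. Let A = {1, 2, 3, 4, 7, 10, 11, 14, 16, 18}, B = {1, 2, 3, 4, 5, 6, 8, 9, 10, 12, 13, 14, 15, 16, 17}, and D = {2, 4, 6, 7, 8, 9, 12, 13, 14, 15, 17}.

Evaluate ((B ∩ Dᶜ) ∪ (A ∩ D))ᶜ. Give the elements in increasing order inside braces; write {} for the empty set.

{6, 8, 9, 11, 12, 13, 15, 17, 18}

Dᶜ = {1, 3, 5, 10, 11, 16, 18}
B ∩ Dᶜ = {1, 3, 5, 10, 16}
A ∩ D = {2, 4, 7, 14}
(B ∩ Dᶜ) ∪ (A ∩ D) = {1, 2, 3, 4, 5, 7, 10, 14, 16}
((B ∩ Dᶜ) ∪ (A ∩ D))ᶜ = {6, 8, 9, 11, 12, 13, 15, 17, 18}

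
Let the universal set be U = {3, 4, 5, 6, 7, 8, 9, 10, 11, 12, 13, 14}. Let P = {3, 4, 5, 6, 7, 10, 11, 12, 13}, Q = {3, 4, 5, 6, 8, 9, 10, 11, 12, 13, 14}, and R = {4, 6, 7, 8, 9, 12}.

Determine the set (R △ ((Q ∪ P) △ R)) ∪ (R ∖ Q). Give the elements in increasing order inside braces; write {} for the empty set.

Q ∪ P = {3, 4, 5, 6, 7, 8, 9, 10, 11, 12, 13, 14}
(Q ∪ P) △ R = {3, 5, 10, 11, 13, 14}
R △ ((Q ∪ P) △ R) = {3, 4, 5, 6, 7, 8, 9, 10, 11, 12, 13, 14}
R ∖ Q = {7}
(R △ ((Q ∪ P) △ R)) ∪ (R ∖ Q) = {3, 4, 5, 6, 7, 8, 9, 10, 11, 12, 13, 14}

{3, 4, 5, 6, 7, 8, 9, 10, 11, 12, 13, 14}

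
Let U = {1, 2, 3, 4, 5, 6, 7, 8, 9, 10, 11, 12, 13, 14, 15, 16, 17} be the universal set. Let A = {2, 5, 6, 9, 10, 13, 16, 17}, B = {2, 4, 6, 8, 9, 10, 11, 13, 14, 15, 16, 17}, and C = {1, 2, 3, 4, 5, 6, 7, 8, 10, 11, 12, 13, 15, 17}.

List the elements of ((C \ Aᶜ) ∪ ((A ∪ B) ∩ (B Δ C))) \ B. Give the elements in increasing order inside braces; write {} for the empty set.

{5}

Aᶜ = {1, 3, 4, 7, 8, 11, 12, 14, 15}
C \ Aᶜ = {2, 5, 6, 10, 13, 17}
A ∪ B = {2, 4, 5, 6, 8, 9, 10, 11, 13, 14, 15, 16, 17}
B Δ C = {1, 3, 5, 7, 9, 12, 14, 16}
(A ∪ B) ∩ (B Δ C) = {5, 9, 14, 16}
(C \ Aᶜ) ∪ ((A ∪ B) ∩ (B Δ C)) = {2, 5, 6, 9, 10, 13, 14, 16, 17}
((C \ Aᶜ) ∪ ((A ∪ B) ∩ (B Δ C))) \ B = {5}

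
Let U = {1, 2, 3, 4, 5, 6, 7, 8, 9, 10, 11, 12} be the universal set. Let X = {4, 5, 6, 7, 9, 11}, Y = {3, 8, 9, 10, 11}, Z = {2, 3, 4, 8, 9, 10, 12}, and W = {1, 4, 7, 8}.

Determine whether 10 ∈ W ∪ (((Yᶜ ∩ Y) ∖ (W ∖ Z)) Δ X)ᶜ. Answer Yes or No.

Yes

10 ∈ Y, so 10 ∉ Yᶜ
10 ∉ Yᶜ and 10 ∈ Y, so 10 ∉ Yᶜ ∩ Y
10 ∉ W and 10 ∈ Z, so 10 ∉ W ∖ Z
10 ∉ (Yᶜ ∩ Y) and 10 ∉ (W ∖ Z), so 10 ∉ (Yᶜ ∩ Y) ∖ (W ∖ Z)
10 ∉ ((Yᶜ ∩ Y) ∖ (W ∖ Z)) and 10 ∉ X, so 10 ∉ ((Yᶜ ∩ Y) ∖ (W ∖ Z)) Δ X
10 ∈ (((Yᶜ ∩ Y) ∖ (W ∖ Z)) Δ X)ᶜ since 10 ∉ (((Yᶜ ∩ Y) ∖ (W ∖ Z)) Δ X)
10 ∉ W and 10 ∈ (((Yᶜ ∩ Y) ∖ (W ∖ Z)) Δ X)ᶜ, so 10 ∈ W ∪ (((Yᶜ ∩ Y) ∖ (W ∖ Z)) Δ X)ᶜ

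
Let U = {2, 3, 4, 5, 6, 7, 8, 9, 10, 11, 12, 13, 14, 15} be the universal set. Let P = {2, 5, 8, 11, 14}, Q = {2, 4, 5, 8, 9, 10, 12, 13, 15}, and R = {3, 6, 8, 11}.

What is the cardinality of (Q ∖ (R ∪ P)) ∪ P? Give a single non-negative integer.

R ∪ P = {2, 3, 5, 6, 8, 11, 14}
Q ∖ (R ∪ P) = {4, 9, 10, 12, 13, 15}
(Q ∖ (R ∪ P)) ∪ P = {2, 4, 5, 8, 9, 10, 11, 12, 13, 14, 15}
|(Q ∖ (R ∪ P)) ∪ P| = 11

11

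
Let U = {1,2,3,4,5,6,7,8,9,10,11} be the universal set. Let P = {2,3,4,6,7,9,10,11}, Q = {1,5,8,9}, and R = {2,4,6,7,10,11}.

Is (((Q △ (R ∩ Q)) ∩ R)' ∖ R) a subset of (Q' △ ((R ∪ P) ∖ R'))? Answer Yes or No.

R ∩ Q = {}
Q △ (R ∩ Q) = {1,5,8,9}
(Q △ (R ∩ Q)) ∩ R = {}
((Q △ (R ∩ Q)) ∩ R)' = {1,2,3,4,5,6,7,8,9,10,11}
((Q △ (R ∩ Q)) ∩ R)' ∖ R = {1,3,5,8,9}
Q' = {2,3,4,6,7,10,11}
R ∪ P = {2,3,4,6,7,9,10,11}
R' = {1,3,5,8,9}
(R ∪ P) ∖ R' = {2,4,6,7,10,11}
Q' △ ((R ∪ P) ∖ R') = {3}
1 ∈ ((Q △ (R ∩ Q)) ∩ R)' ∖ R but 1 ∉ Q' △ ((R ∪ P) ∖ R'), so the inclusion fails.

No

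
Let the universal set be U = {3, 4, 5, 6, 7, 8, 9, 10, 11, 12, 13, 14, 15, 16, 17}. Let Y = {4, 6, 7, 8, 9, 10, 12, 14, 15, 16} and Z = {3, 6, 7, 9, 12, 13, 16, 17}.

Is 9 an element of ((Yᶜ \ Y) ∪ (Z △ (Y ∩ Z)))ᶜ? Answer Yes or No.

9 ∈ Y, so 9 ∉ Yᶜ
9 ∉ Yᶜ and 9 ∈ Y, so 9 ∉ Yᶜ \ Y
9 ∈ Y and 9 ∈ Z, so 9 ∈ Y ∩ Z
9 ∈ Z and 9 ∈ (Y ∩ Z), so 9 ∉ Z △ (Y ∩ Z)
9 ∉ (Yᶜ \ Y) and 9 ∉ (Z △ (Y ∩ Z)), so 9 ∉ (Yᶜ \ Y) ∪ (Z △ (Y ∩ Z))
9 ∈ ((Yᶜ \ Y) ∪ (Z △ (Y ∩ Z)))ᶜ since 9 ∉ ((Yᶜ \ Y) ∪ (Z △ (Y ∩ Z)))

Yes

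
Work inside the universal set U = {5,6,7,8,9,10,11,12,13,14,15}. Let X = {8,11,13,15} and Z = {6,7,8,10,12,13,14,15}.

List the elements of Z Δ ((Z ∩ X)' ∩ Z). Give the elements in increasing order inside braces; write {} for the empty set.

{8,13,15}

Z ∩ X = {8,13,15}
(Z ∩ X)' = {5,6,7,9,10,11,12,14}
(Z ∩ X)' ∩ Z = {6,7,10,12,14}
Z Δ ((Z ∩ X)' ∩ Z) = {8,13,15}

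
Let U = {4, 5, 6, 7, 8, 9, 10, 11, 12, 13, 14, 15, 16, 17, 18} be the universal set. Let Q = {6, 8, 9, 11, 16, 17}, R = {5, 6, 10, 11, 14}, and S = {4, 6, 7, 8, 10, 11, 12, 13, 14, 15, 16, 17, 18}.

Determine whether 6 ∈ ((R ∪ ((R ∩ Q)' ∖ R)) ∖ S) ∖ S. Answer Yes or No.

6 ∈ R and 6 ∈ Q, so 6 ∈ R ∩ Q
6 ∉ (R ∩ Q)' since 6 ∈ (R ∩ Q)
6 ∉ (R ∩ Q)' and 6 ∈ R, so 6 ∉ (R ∩ Q)' ∖ R
6 ∈ R and 6 ∉ ((R ∩ Q)' ∖ R), so 6 ∈ R ∪ ((R ∩ Q)' ∖ R)
6 ∈ (R ∪ ((R ∩ Q)' ∖ R)) and 6 ∈ S, so 6 ∉ (R ∪ ((R ∩ Q)' ∖ R)) ∖ S
6 ∉ ((R ∪ ((R ∩ Q)' ∖ R)) ∖ S) and 6 ∈ S, so 6 ∉ ((R ∪ ((R ∩ Q)' ∖ R)) ∖ S) ∖ S

No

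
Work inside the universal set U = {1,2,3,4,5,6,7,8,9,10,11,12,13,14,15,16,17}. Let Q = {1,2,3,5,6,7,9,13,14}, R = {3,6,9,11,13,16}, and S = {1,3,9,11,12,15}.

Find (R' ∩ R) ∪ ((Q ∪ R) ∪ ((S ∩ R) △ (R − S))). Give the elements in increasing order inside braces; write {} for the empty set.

R' = {1,2,4,5,7,8,10,12,14,15,17}
R' ∩ R = {}
Q ∪ R = {1,2,3,5,6,7,9,11,13,14,16}
S ∩ R = {3,9,11}
R − S = {6,13,16}
(S ∩ R) △ (R − S) = {3,6,9,11,13,16}
(Q ∪ R) ∪ ((S ∩ R) △ (R − S)) = {1,2,3,5,6,7,9,11,13,14,16}
(R' ∩ R) ∪ ((Q ∪ R) ∪ ((S ∩ R) △ (R − S))) = {1,2,3,5,6,7,9,11,13,14,16}

{1,2,3,5,6,7,9,11,13,14,16}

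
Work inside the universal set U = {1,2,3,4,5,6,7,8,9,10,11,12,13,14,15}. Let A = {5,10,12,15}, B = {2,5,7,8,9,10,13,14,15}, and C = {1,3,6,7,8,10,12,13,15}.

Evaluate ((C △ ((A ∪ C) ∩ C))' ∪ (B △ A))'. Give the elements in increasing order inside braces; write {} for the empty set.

{}

A ∪ C = {1,3,5,6,7,8,10,12,13,15}
(A ∪ C) ∩ C = {1,3,6,7,8,10,12,13,15}
C △ ((A ∪ C) ∩ C) = {}
(C △ ((A ∪ C) ∩ C))' = {1,2,3,4,5,6,7,8,9,10,11,12,13,14,15}
B △ A = {2,7,8,9,12,13,14}
(C △ ((A ∪ C) ∩ C))' ∪ (B △ A) = {1,2,3,4,5,6,7,8,9,10,11,12,13,14,15}
((C △ ((A ∪ C) ∩ C))' ∪ (B △ A))' = {}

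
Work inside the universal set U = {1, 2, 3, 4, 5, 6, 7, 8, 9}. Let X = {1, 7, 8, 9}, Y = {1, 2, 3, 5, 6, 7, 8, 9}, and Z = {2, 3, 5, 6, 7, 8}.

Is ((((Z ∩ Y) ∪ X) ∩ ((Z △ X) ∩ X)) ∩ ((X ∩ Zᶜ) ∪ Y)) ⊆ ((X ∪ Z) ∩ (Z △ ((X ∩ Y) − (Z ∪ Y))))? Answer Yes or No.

No

Z ∩ Y = {2, 3, 5, 6, 7, 8}
(Z ∩ Y) ∪ X = {1, 2, 3, 5, 6, 7, 8, 9}
Z △ X = {1, 2, 3, 5, 6, 9}
(Z △ X) ∩ X = {1, 9}
((Z ∩ Y) ∪ X) ∩ ((Z △ X) ∩ X) = {1, 9}
Zᶜ = {1, 4, 9}
X ∩ Zᶜ = {1, 9}
(X ∩ Zᶜ) ∪ Y = {1, 2, 3, 5, 6, 7, 8, 9}
(((Z ∩ Y) ∪ X) ∩ ((Z △ X) ∩ X)) ∩ ((X ∩ Zᶜ) ∪ Y) = {1, 9}
X ∪ Z = {1, 2, 3, 5, 6, 7, 8, 9}
X ∩ Y = {1, 7, 8, 9}
Z ∪ Y = {1, 2, 3, 5, 6, 7, 8, 9}
(X ∩ Y) − (Z ∪ Y) = {}
Z △ ((X ∩ Y) − (Z ∪ Y)) = {2, 3, 5, 6, 7, 8}
(X ∪ Z) ∩ (Z △ ((X ∩ Y) − (Z ∪ Y))) = {2, 3, 5, 6, 7, 8}
1 ∈ (((Z ∩ Y) ∪ X) ∩ ((Z △ X) ∩ X)) ∩ ((X ∩ Zᶜ) ∪ Y) but 1 ∉ (X ∪ Z) ∩ (Z △ ((X ∩ Y) − (Z ∪ Y))), so the inclusion fails.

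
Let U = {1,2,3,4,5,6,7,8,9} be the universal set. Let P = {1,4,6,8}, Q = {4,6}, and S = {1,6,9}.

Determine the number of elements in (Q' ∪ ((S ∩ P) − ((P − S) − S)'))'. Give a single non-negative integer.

2

Q' = {1,2,3,5,7,8,9}
S ∩ P = {1,6}
P − S = {4,8}
(P − S) − S = {4,8}
((P − S) − S)' = {1,2,3,5,6,7,9}
(S ∩ P) − ((P − S) − S)' = {}
Q' ∪ ((S ∩ P) − ((P − S) − S)') = {1,2,3,5,7,8,9}
(Q' ∪ ((S ∩ P) − ((P − S) − S)'))' = {4,6}
|(Q' ∪ ((S ∩ P) − ((P − S) − S)'))'| = 2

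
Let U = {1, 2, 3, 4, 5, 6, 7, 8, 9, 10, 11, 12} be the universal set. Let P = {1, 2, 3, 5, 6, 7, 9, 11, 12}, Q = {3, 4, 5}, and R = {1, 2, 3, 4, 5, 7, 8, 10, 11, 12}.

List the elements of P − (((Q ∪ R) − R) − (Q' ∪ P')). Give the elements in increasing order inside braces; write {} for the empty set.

Q ∪ R = {1, 2, 3, 4, 5, 7, 8, 10, 11, 12}
(Q ∪ R) − R = {}
Q' = {1, 2, 6, 7, 8, 9, 10, 11, 12}
P' = {4, 8, 10}
Q' ∪ P' = {1, 2, 4, 6, 7, 8, 9, 10, 11, 12}
((Q ∪ R) − R) − (Q' ∪ P') = {}
P − (((Q ∪ R) − R) − (Q' ∪ P')) = {1, 2, 3, 5, 6, 7, 9, 11, 12}

{1, 2, 3, 5, 6, 7, 9, 11, 12}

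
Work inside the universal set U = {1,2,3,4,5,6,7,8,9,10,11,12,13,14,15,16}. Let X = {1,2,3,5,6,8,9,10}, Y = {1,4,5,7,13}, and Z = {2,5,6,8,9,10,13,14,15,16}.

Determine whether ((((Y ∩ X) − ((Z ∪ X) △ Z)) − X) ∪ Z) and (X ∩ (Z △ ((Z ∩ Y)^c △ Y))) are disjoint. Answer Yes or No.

Y ∩ X = {1,5}
Z ∪ X = {1,2,3,5,6,8,9,10,13,14,15,16}
(Z ∪ X) △ Z = {1,3}
(Y ∩ X) − ((Z ∪ X) △ Z) = {5}
((Y ∩ X) − ((Z ∪ X) △ Z)) − X = {}
(((Y ∩ X) − ((Z ∪ X) △ Z)) − X) ∪ Z = {2,5,6,8,9,10,13,14,15,16}
Z ∩ Y = {5,13}
(Z ∩ Y)^c = {1,2,3,4,6,7,8,9,10,11,12,14,15,16}
(Z ∩ Y)^c △ Y = {2,3,5,6,8,9,10,11,12,13,14,15,16}
Z △ ((Z ∩ Y)^c △ Y) = {3,11,12}
X ∩ (Z △ ((Z ∩ Y)^c △ Y)) = {3}
{2,5,6,8,9,10,13,14,15,16} and {3} share no elements.

Yes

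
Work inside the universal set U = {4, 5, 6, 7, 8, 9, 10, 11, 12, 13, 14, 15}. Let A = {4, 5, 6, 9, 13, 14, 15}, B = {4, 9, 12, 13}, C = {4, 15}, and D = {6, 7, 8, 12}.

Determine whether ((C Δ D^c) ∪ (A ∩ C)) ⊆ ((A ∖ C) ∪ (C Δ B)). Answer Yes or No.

D^c = {4, 5, 9, 10, 11, 13, 14, 15}
C Δ D^c = {5, 9, 10, 11, 13, 14}
A ∩ C = {4, 15}
(C Δ D^c) ∪ (A ∩ C) = {4, 5, 9, 10, 11, 13, 14, 15}
A ∖ C = {5, 6, 9, 13, 14}
C Δ B = {9, 12, 13, 15}
(A ∖ C) ∪ (C Δ B) = {5, 6, 9, 12, 13, 14, 15}
4 ∈ (C Δ D^c) ∪ (A ∩ C) but 4 ∉ (A ∖ C) ∪ (C Δ B), so the inclusion fails.

No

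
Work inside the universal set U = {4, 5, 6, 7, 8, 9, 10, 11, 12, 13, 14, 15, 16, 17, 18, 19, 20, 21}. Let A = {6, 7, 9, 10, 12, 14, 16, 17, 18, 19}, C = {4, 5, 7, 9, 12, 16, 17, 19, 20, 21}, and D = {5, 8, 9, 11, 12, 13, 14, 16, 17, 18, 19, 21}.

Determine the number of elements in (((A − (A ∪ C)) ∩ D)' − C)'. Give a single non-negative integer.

10

A ∪ C = {4, 5, 6, 7, 9, 10, 12, 14, 16, 17, 18, 19, 20, 21}
A − (A ∪ C) = {}
(A − (A ∪ C)) ∩ D = {}
((A − (A ∪ C)) ∩ D)' = {4, 5, 6, 7, 8, 9, 10, 11, 12, 13, 14, 15, 16, 17, 18, 19, 20, 21}
((A − (A ∪ C)) ∩ D)' − C = {6, 8, 10, 11, 13, 14, 15, 18}
(((A − (A ∪ C)) ∩ D)' − C)' = {4, 5, 7, 9, 12, 16, 17, 19, 20, 21}
|(((A − (A ∪ C)) ∩ D)' − C)'| = 10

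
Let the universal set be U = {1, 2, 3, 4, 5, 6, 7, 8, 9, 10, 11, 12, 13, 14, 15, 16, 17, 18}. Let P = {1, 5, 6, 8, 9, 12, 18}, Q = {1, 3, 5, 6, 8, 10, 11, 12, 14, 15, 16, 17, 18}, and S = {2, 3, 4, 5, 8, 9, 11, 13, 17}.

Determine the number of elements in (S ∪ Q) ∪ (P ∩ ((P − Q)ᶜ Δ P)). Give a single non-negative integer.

17

S ∪ Q = {1, 2, 3, 4, 5, 6, 8, 9, 10, 11, 12, 13, 14, 15, 16, 17, 18}
P − Q = {9}
(P − Q)ᶜ = {1, 2, 3, 4, 5, 6, 7, 8, 10, 11, 12, 13, 14, 15, 16, 17, 18}
(P − Q)ᶜ Δ P = {2, 3, 4, 7, 9, 10, 11, 13, 14, 15, 16, 17}
P ∩ ((P − Q)ᶜ Δ P) = {9}
(S ∪ Q) ∪ (P ∩ ((P − Q)ᶜ Δ P)) = {1, 2, 3, 4, 5, 6, 8, 9, 10, 11, 12, 13, 14, 15, 16, 17, 18}
|(S ∪ Q) ∪ (P ∩ ((P − Q)ᶜ Δ P))| = 17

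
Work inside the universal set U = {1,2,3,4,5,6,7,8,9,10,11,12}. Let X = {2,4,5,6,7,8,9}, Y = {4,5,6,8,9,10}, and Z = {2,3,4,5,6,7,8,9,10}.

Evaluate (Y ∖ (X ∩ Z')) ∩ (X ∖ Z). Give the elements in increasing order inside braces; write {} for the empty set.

{}

Z' = {1,11,12}
X ∩ Z' = {}
Y ∖ (X ∩ Z') = {4,5,6,8,9,10}
X ∖ Z = {}
(Y ∖ (X ∩ Z')) ∩ (X ∖ Z) = {}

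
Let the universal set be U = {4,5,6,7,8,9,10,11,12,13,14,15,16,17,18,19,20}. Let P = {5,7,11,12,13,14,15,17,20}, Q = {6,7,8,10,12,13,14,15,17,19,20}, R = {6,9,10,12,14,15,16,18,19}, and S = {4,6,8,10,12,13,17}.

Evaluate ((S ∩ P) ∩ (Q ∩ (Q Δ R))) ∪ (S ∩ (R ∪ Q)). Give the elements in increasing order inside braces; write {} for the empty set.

{6,8,10,12,13,17}

S ∩ P = {12,13,17}
Q Δ R = {7,8,9,13,16,17,18,20}
Q ∩ (Q Δ R) = {7,8,13,17,20}
(S ∩ P) ∩ (Q ∩ (Q Δ R)) = {13,17}
R ∪ Q = {6,7,8,9,10,12,13,14,15,16,17,18,19,20}
S ∩ (R ∪ Q) = {6,8,10,12,13,17}
((S ∩ P) ∩ (Q ∩ (Q Δ R))) ∪ (S ∩ (R ∪ Q)) = {6,8,10,12,13,17}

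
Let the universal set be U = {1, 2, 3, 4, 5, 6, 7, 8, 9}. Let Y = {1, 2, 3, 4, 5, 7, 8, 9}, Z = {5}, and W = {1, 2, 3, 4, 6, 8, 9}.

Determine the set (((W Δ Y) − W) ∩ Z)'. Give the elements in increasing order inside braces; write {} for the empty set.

{1, 2, 3, 4, 6, 7, 8, 9}

W Δ Y = {5, 6, 7}
(W Δ Y) − W = {5, 7}
((W Δ Y) − W) ∩ Z = {5}
(((W Δ Y) − W) ∩ Z)' = {1, 2, 3, 4, 6, 7, 8, 9}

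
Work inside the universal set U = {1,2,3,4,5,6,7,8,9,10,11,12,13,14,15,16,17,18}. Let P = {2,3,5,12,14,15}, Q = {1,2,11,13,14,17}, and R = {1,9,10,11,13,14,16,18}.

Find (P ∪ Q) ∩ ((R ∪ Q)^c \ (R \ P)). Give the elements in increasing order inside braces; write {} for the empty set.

P ∪ Q = {1,2,3,5,11,12,13,14,15,17}
R ∪ Q = {1,2,9,10,11,13,14,16,17,18}
(R ∪ Q)^c = {3,4,5,6,7,8,12,15}
R \ P = {1,9,10,11,13,16,18}
(R ∪ Q)^c \ (R \ P) = {3,4,5,6,7,8,12,15}
(P ∪ Q) ∩ ((R ∪ Q)^c \ (R \ P)) = {3,5,12,15}

{3,5,12,15}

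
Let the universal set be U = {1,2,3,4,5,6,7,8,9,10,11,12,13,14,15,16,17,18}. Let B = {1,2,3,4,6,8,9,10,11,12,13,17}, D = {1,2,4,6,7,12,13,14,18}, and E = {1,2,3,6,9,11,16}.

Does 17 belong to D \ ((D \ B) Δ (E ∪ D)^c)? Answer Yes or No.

No

17 ∉ D and 17 ∈ B, so 17 ∉ D \ B
17 ∉ E and 17 ∉ D, so 17 ∉ E ∪ D
17 ∈ (E ∪ D)^c since 17 ∉ (E ∪ D)
17 ∉ (D \ B) and 17 ∈ (E ∪ D)^c, so 17 ∈ (D \ B) Δ (E ∪ D)^c
17 ∉ D and 17 ∈ ((D \ B) Δ (E ∪ D)^c), so 17 ∉ D \ ((D \ B) Δ (E ∪ D)^c)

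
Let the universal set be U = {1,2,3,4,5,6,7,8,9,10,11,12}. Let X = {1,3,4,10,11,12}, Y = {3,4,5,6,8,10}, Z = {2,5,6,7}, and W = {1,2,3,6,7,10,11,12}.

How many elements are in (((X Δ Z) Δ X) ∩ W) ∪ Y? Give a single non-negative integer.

X Δ Z = {1,2,3,4,5,6,7,10,11,12}
(X Δ Z) Δ X = {2,5,6,7}
((X Δ Z) Δ X) ∩ W = {2,6,7}
(((X Δ Z) Δ X) ∩ W) ∪ Y = {2,3,4,5,6,7,8,10}
|(((X Δ Z) Δ X) ∩ W) ∪ Y| = 8

8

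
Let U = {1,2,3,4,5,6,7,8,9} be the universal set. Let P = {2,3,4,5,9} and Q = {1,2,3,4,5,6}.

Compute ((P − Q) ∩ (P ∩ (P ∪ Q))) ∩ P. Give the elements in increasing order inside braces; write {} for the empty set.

P − Q = {9}
P ∪ Q = {1,2,3,4,5,6,9}
P ∩ (P ∪ Q) = {2,3,4,5,9}
(P − Q) ∩ (P ∩ (P ∪ Q)) = {9}
((P − Q) ∩ (P ∩ (P ∪ Q))) ∩ P = {9}

{9}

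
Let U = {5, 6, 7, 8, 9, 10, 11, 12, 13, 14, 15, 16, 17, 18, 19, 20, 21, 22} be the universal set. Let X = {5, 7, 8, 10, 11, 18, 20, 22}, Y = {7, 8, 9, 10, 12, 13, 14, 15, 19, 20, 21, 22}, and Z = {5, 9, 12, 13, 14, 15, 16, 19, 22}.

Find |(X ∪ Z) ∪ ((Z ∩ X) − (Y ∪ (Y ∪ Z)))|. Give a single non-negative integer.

X ∪ Z = {5, 7, 8, 9, 10, 11, 12, 13, 14, 15, 16, 18, 19, 20, 22}
Z ∩ X = {5, 22}
Y ∪ Z = {5, 7, 8, 9, 10, 12, 13, 14, 15, 16, 19, 20, 21, 22}
Y ∪ (Y ∪ Z) = {5, 7, 8, 9, 10, 12, 13, 14, 15, 16, 19, 20, 21, 22}
(Z ∩ X) − (Y ∪ (Y ∪ Z)) = {}
(X ∪ Z) ∪ ((Z ∩ X) − (Y ∪ (Y ∪ Z))) = {5, 7, 8, 9, 10, 11, 12, 13, 14, 15, 16, 18, 19, 20, 22}
|(X ∪ Z) ∪ ((Z ∩ X) − (Y ∪ (Y ∪ Z)))| = 15

15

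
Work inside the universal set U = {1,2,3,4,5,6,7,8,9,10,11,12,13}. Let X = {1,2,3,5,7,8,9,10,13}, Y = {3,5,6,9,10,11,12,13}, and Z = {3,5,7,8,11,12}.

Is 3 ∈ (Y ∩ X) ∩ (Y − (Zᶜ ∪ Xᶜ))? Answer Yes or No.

3 ∈ Y and 3 ∈ X, so 3 ∈ Y ∩ X
3 ∈ Z, so 3 ∉ Zᶜ
3 ∈ X, so 3 ∉ Xᶜ
3 ∉ Zᶜ and 3 ∉ Xᶜ, so 3 ∉ Zᶜ ∪ Xᶜ
3 ∈ Y and 3 ∉ (Zᶜ ∪ Xᶜ), so 3 ∈ Y − (Zᶜ ∪ Xᶜ)
3 ∈ (Y ∩ X) and 3 ∈ (Y − (Zᶜ ∪ Xᶜ)), so 3 ∈ (Y ∩ X) ∩ (Y − (Zᶜ ∪ Xᶜ))

Yes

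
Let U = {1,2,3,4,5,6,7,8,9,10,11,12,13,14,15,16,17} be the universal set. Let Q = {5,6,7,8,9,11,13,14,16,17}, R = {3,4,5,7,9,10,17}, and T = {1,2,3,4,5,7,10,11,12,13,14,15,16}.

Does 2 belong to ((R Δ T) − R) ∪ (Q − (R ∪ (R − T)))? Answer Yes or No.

2 ∉ R and 2 ∈ T, so 2 ∈ R Δ T
2 ∈ (R Δ T) and 2 ∉ R, so 2 ∈ (R Δ T) − R
2 ∉ R and 2 ∈ T, so 2 ∉ R − T
2 ∉ R and 2 ∉ (R − T), so 2 ∉ R ∪ (R − T)
2 ∉ Q and 2 ∉ (R ∪ (R − T)), so 2 ∉ Q − (R ∪ (R − T))
2 ∈ ((R Δ T) − R) and 2 ∉ (Q − (R ∪ (R − T))), so 2 ∈ ((R Δ T) − R) ∪ (Q − (R ∪ (R − T)))

Yes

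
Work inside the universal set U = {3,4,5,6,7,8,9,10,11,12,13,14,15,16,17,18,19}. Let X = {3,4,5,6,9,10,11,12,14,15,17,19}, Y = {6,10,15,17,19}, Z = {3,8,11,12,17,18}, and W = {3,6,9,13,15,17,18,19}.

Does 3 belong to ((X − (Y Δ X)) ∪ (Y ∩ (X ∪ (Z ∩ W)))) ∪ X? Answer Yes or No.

3 ∉ Y and 3 ∈ X, so 3 ∈ Y Δ X
3 ∈ X and 3 ∈ (Y Δ X), so 3 ∉ X − (Y Δ X)
3 ∈ Z and 3 ∈ W, so 3 ∈ Z ∩ W
3 ∈ X and 3 ∈ (Z ∩ W), so 3 ∈ X ∪ (Z ∩ W)
3 ∉ Y and 3 ∈ (X ∪ (Z ∩ W)), so 3 ∉ Y ∩ (X ∪ (Z ∩ W))
3 ∉ (X − (Y Δ X)) and 3 ∉ (Y ∩ (X ∪ (Z ∩ W))), so 3 ∉ (X − (Y Δ X)) ∪ (Y ∩ (X ∪ (Z ∩ W)))
3 ∉ ((X − (Y Δ X)) ∪ (Y ∩ (X ∪ (Z ∩ W)))) and 3 ∈ X, so 3 ∈ ((X − (Y Δ X)) ∪ (Y ∩ (X ∪ (Z ∩ W)))) ∪ X

Yes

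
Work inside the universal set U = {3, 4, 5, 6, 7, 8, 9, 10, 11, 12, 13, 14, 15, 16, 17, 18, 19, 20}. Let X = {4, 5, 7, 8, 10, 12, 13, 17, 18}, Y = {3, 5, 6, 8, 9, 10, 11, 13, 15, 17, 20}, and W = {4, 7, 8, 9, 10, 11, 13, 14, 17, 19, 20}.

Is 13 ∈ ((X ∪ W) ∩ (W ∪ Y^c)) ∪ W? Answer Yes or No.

13 ∈ X and 13 ∈ W, so 13 ∈ X ∪ W
13 ∈ Y, so 13 ∉ Y^c
13 ∈ W and 13 ∉ Y^c, so 13 ∈ W ∪ Y^c
13 ∈ (X ∪ W) and 13 ∈ (W ∪ Y^c), so 13 ∈ (X ∪ W) ∩ (W ∪ Y^c)
13 ∈ ((X ∪ W) ∩ (W ∪ Y^c)) and 13 ∈ W, so 13 ∈ ((X ∪ W) ∩ (W ∪ Y^c)) ∪ W

Yes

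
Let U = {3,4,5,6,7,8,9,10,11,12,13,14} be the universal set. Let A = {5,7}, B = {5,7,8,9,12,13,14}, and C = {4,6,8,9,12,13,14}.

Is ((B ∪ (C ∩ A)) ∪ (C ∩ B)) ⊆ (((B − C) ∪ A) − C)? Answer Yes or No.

C ∩ A = {}
B ∪ (C ∩ A) = {5,7,8,9,12,13,14}
C ∩ B = {8,9,12,13,14}
(B ∪ (C ∩ A)) ∪ (C ∩ B) = {5,7,8,9,12,13,14}
B − C = {5,7}
(B − C) ∪ A = {5,7}
((B − C) ∪ A) − C = {5,7}
8 ∈ (B ∪ (C ∩ A)) ∪ (C ∩ B) but 8 ∉ ((B − C) ∪ A) − C, so the inclusion fails.

No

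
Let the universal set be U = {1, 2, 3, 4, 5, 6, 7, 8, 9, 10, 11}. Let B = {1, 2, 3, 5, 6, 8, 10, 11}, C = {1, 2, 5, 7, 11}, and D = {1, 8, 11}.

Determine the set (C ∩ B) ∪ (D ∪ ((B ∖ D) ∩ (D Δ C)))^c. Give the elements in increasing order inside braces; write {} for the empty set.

{1, 2, 3, 4, 5, 6, 7, 9, 10, 11}

C ∩ B = {1, 2, 5, 11}
B ∖ D = {2, 3, 5, 6, 10}
D Δ C = {2, 5, 7, 8}
(B ∖ D) ∩ (D Δ C) = {2, 5}
D ∪ ((B ∖ D) ∩ (D Δ C)) = {1, 2, 5, 8, 11}
(D ∪ ((B ∖ D) ∩ (D Δ C)))^c = {3, 4, 6, 7, 9, 10}
(C ∩ B) ∪ (D ∪ ((B ∖ D) ∩ (D Δ C)))^c = {1, 2, 3, 4, 5, 6, 7, 9, 10, 11}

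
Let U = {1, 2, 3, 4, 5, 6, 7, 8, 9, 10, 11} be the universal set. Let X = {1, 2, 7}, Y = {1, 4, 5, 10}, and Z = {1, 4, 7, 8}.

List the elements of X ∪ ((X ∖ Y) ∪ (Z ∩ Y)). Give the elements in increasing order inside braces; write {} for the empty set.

X ∖ Y = {2, 7}
Z ∩ Y = {1, 4}
(X ∖ Y) ∪ (Z ∩ Y) = {1, 2, 4, 7}
X ∪ ((X ∖ Y) ∪ (Z ∩ Y)) = {1, 2, 4, 7}

{1, 2, 4, 7}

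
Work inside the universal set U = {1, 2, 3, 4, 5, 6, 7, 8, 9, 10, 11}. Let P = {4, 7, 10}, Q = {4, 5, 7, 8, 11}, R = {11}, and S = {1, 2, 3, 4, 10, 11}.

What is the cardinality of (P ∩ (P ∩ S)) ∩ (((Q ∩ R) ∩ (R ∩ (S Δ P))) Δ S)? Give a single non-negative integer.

2

P ∩ S = {4, 10}
P ∩ (P ∩ S) = {4, 10}
Q ∩ R = {11}
S Δ P = {1, 2, 3, 7, 11}
R ∩ (S Δ P) = {11}
(Q ∩ R) ∩ (R ∩ (S Δ P)) = {11}
((Q ∩ R) ∩ (R ∩ (S Δ P))) Δ S = {1, 2, 3, 4, 10}
(P ∩ (P ∩ S)) ∩ (((Q ∩ R) ∩ (R ∩ (S Δ P))) Δ S) = {4, 10}
|(P ∩ (P ∩ S)) ∩ (((Q ∩ R) ∩ (R ∩ (S Δ P))) Δ S)| = 2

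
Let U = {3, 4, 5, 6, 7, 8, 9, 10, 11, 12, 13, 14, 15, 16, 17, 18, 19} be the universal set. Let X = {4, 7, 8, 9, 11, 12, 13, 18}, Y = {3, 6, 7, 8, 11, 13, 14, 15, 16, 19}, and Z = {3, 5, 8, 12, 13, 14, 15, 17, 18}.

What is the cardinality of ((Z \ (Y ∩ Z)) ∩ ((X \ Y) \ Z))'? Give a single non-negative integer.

Y ∩ Z = {3, 8, 13, 14, 15}
Z \ (Y ∩ Z) = {5, 12, 17, 18}
X \ Y = {4, 9, 12, 18}
(X \ Y) \ Z = {4, 9}
(Z \ (Y ∩ Z)) ∩ ((X \ Y) \ Z) = {}
((Z \ (Y ∩ Z)) ∩ ((X \ Y) \ Z))' = {3, 4, 5, 6, 7, 8, 9, 10, 11, 12, 13, 14, 15, 16, 17, 18, 19}
|((Z \ (Y ∩ Z)) ∩ ((X \ Y) \ Z))'| = 17

17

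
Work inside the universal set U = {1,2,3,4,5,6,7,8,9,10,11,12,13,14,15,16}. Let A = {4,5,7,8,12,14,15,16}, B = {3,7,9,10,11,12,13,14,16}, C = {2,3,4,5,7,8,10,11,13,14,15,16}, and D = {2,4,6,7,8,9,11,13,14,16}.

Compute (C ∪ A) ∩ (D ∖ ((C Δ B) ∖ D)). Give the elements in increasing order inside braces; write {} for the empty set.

C ∪ A = {2,3,4,5,7,8,10,11,12,13,14,15,16}
C Δ B = {2,4,5,8,9,12,15}
(C Δ B) ∖ D = {5,12,15}
D ∖ ((C Δ B) ∖ D) = {2,4,6,7,8,9,11,13,14,16}
(C ∪ A) ∩ (D ∖ ((C Δ B) ∖ D)) = {2,4,7,8,11,13,14,16}

{2,4,7,8,11,13,14,16}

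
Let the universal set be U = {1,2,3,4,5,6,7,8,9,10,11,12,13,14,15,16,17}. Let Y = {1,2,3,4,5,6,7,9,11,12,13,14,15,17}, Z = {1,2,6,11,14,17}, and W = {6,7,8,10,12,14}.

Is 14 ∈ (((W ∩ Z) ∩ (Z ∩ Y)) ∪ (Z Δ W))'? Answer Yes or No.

No

14 ∈ W and 14 ∈ Z, so 14 ∈ W ∩ Z
14 ∈ Z and 14 ∈ Y, so 14 ∈ Z ∩ Y
14 ∈ (W ∩ Z) and 14 ∈ (Z ∩ Y), so 14 ∈ (W ∩ Z) ∩ (Z ∩ Y)
14 ∈ Z and 14 ∈ W, so 14 ∉ Z Δ W
14 ∈ ((W ∩ Z) ∩ (Z ∩ Y)) and 14 ∉ (Z Δ W), so 14 ∈ ((W ∩ Z) ∩ (Z ∩ Y)) ∪ (Z Δ W)
14 ∉ (((W ∩ Z) ∩ (Z ∩ Y)) ∪ (Z Δ W))' since 14 ∈ (((W ∩ Z) ∩ (Z ∩ Y)) ∪ (Z Δ W))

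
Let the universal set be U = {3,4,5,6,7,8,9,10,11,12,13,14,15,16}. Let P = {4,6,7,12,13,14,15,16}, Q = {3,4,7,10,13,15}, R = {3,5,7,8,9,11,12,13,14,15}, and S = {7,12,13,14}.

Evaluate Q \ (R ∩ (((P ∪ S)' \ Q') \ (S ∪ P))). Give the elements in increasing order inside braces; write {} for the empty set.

{4,7,10,13,15}

P ∪ S = {4,6,7,12,13,14,15,16}
(P ∪ S)' = {3,5,8,9,10,11}
Q' = {5,6,8,9,11,12,14,16}
(P ∪ S)' \ Q' = {3,10}
S ∪ P = {4,6,7,12,13,14,15,16}
((P ∪ S)' \ Q') \ (S ∪ P) = {3,10}
R ∩ (((P ∪ S)' \ Q') \ (S ∪ P)) = {3}
Q \ (R ∩ (((P ∪ S)' \ Q') \ (S ∪ P))) = {4,7,10,13,15}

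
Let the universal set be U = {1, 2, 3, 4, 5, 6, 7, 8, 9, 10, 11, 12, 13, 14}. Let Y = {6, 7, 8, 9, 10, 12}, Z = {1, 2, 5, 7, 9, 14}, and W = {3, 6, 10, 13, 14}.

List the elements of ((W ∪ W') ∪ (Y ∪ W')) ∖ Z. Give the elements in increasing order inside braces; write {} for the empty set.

{3, 4, 6, 8, 10, 11, 12, 13}

W' = {1, 2, 4, 5, 7, 8, 9, 11, 12}
W ∪ W' = {1, 2, 3, 4, 5, 6, 7, 8, 9, 10, 11, 12, 13, 14}
Y ∪ W' = {1, 2, 4, 5, 6, 7, 8, 9, 10, 11, 12}
(W ∪ W') ∪ (Y ∪ W') = {1, 2, 3, 4, 5, 6, 7, 8, 9, 10, 11, 12, 13, 14}
((W ∪ W') ∪ (Y ∪ W')) ∖ Z = {3, 4, 6, 8, 10, 11, 12, 13}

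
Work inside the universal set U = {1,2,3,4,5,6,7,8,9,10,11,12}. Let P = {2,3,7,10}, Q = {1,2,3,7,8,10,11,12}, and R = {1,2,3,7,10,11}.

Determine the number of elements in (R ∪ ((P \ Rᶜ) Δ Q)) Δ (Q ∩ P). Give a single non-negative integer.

4

Rᶜ = {4,5,6,8,9,12}
P \ Rᶜ = {2,3,7,10}
(P \ Rᶜ) Δ Q = {1,8,11,12}
R ∪ ((P \ Rᶜ) Δ Q) = {1,2,3,7,8,10,11,12}
Q ∩ P = {2,3,7,10}
(R ∪ ((P \ Rᶜ) Δ Q)) Δ (Q ∩ P) = {1,8,11,12}
|(R ∪ ((P \ Rᶜ) Δ Q)) Δ (Q ∩ P)| = 4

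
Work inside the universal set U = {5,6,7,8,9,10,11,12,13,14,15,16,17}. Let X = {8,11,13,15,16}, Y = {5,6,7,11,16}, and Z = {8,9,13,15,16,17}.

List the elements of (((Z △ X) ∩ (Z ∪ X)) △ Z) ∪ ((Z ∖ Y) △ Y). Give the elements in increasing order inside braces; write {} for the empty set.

Z △ X = {9,11,17}
Z ∪ X = {8,9,11,13,15,16,17}
(Z △ X) ∩ (Z ∪ X) = {9,11,17}
((Z △ X) ∩ (Z ∪ X)) △ Z = {8,11,13,15,16}
Z ∖ Y = {8,9,13,15,17}
(Z ∖ Y) △ Y = {5,6,7,8,9,11,13,15,16,17}
(((Z △ X) ∩ (Z ∪ X)) △ Z) ∪ ((Z ∖ Y) △ Y) = {5,6,7,8,9,11,13,15,16,17}

{5,6,7,8,9,11,13,15,16,17}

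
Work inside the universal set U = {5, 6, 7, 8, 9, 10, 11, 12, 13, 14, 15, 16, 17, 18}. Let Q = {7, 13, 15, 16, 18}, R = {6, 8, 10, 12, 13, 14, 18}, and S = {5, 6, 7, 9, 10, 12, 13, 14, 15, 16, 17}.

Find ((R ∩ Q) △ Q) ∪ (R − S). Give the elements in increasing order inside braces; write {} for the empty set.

{7, 8, 15, 16, 18}

R ∩ Q = {13, 18}
(R ∩ Q) △ Q = {7, 15, 16}
R − S = {8, 18}
((R ∩ Q) △ Q) ∪ (R − S) = {7, 8, 15, 16, 18}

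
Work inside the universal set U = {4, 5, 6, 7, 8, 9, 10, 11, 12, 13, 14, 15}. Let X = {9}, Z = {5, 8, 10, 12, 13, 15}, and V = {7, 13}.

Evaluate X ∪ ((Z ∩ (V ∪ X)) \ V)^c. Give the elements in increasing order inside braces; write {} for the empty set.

{4, 5, 6, 7, 8, 9, 10, 11, 12, 13, 14, 15}

V ∪ X = {7, 9, 13}
Z ∩ (V ∪ X) = {13}
(Z ∩ (V ∪ X)) \ V = {}
((Z ∩ (V ∪ X)) \ V)^c = {4, 5, 6, 7, 8, 9, 10, 11, 12, 13, 14, 15}
X ∪ ((Z ∩ (V ∪ X)) \ V)^c = {4, 5, 6, 7, 8, 9, 10, 11, 12, 13, 14, 15}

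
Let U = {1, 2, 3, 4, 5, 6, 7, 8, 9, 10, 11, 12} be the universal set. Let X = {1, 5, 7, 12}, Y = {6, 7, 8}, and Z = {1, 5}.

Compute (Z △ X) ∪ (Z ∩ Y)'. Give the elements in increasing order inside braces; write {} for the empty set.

Z △ X = {7, 12}
Z ∩ Y = {}
(Z ∩ Y)' = {1, 2, 3, 4, 5, 6, 7, 8, 9, 10, 11, 12}
(Z △ X) ∪ (Z ∩ Y)' = {1, 2, 3, 4, 5, 6, 7, 8, 9, 10, 11, 12}

{1, 2, 3, 4, 5, 6, 7, 8, 9, 10, 11, 12}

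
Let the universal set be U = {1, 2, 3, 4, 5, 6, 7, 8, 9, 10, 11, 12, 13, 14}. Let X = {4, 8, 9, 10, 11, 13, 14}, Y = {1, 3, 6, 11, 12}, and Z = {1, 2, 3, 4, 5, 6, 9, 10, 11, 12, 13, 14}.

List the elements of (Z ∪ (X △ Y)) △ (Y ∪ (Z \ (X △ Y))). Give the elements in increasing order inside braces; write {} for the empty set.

X △ Y = {1, 3, 4, 6, 8, 9, 10, 12, 13, 14}
Z ∪ (X △ Y) = {1, 2, 3, 4, 5, 6, 8, 9, 10, 11, 12, 13, 14}
Z \ (X △ Y) = {2, 5, 11}
Y ∪ (Z \ (X △ Y)) = {1, 2, 3, 5, 6, 11, 12}
(Z ∪ (X △ Y)) △ (Y ∪ (Z \ (X △ Y))) = {4, 8, 9, 10, 13, 14}

{4, 8, 9, 10, 13, 14}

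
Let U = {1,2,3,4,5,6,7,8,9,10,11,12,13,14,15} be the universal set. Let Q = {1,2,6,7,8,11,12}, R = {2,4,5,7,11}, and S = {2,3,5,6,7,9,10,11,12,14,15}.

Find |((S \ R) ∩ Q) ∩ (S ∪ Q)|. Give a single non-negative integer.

2

S \ R = {3,6,9,10,12,14,15}
(S \ R) ∩ Q = {6,12}
S ∪ Q = {1,2,3,5,6,7,8,9,10,11,12,14,15}
((S \ R) ∩ Q) ∩ (S ∪ Q) = {6,12}
|((S \ R) ∩ Q) ∩ (S ∪ Q)| = 2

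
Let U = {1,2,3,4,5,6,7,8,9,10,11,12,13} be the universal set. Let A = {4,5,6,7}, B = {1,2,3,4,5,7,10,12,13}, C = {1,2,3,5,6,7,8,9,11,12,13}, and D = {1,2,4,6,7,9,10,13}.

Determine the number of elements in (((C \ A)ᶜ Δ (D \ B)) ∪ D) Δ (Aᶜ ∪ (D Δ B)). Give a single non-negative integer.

6

C \ A = {1,2,3,8,9,11,12,13}
(C \ A)ᶜ = {4,5,6,7,10}
D \ B = {6,9}
(C \ A)ᶜ Δ (D \ B) = {4,5,7,9,10}
((C \ A)ᶜ Δ (D \ B)) ∪ D = {1,2,4,5,6,7,9,10,13}
Aᶜ = {1,2,3,8,9,10,11,12,13}
D Δ B = {3,5,6,9,12}
Aᶜ ∪ (D Δ B) = {1,2,3,5,6,8,9,10,11,12,13}
(((C \ A)ᶜ Δ (D \ B)) ∪ D) Δ (Aᶜ ∪ (D Δ B)) = {3,4,7,8,11,12}
|(((C \ A)ᶜ Δ (D \ B)) ∪ D) Δ (Aᶜ ∪ (D Δ B))| = 6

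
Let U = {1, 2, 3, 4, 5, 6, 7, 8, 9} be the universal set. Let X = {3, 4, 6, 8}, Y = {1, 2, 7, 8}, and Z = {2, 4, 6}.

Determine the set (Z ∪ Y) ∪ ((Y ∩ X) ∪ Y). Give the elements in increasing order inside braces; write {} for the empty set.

{1, 2, 4, 6, 7, 8}

Z ∪ Y = {1, 2, 4, 6, 7, 8}
Y ∩ X = {8}
(Y ∩ X) ∪ Y = {1, 2, 7, 8}
(Z ∪ Y) ∪ ((Y ∩ X) ∪ Y) = {1, 2, 4, 6, 7, 8}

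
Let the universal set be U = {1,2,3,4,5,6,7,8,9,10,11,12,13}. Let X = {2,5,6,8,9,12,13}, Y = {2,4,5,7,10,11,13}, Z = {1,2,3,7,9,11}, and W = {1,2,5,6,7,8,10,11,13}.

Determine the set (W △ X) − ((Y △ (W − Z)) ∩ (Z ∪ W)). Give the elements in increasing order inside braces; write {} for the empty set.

{1,9,10,12}

W △ X = {1,7,9,10,11,12}
W − Z = {5,6,8,10,13}
Y △ (W − Z) = {2,4,6,7,8,11}
Z ∪ W = {1,2,3,5,6,7,8,9,10,11,13}
(Y △ (W − Z)) ∩ (Z ∪ W) = {2,6,7,8,11}
(W △ X) − ((Y △ (W − Z)) ∩ (Z ∪ W)) = {1,9,10,12}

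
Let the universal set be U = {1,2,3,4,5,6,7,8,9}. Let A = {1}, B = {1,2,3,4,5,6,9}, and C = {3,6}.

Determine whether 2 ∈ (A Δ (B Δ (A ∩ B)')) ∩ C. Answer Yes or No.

2 ∉ A and 2 ∈ B, so 2 ∉ A ∩ B
2 ∈ (A ∩ B)' since 2 ∉ (A ∩ B)
2 ∈ B and 2 ∈ (A ∩ B)', so 2 ∉ B Δ (A ∩ B)'
2 ∉ A and 2 ∉ (B Δ (A ∩ B)'), so 2 ∉ A Δ (B Δ (A ∩ B)')
2 ∉ (A Δ (B Δ (A ∩ B)')) and 2 ∉ C, so 2 ∉ (A Δ (B Δ (A ∩ B)')) ∩ C

No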